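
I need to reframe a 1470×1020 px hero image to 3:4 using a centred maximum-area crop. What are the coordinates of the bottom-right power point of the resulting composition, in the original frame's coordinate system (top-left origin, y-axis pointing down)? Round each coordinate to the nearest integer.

1470/1020 > 3/4, so the 3:4 crop keeps the full height 1020 and trims width to 1020 × 3/4 = 765.00 px.
Left offset = (1470 − 765.00)/2 = 352.50 px; top offset = 0.
Bottom-right is two-thirds across and two-thirds down within the crop:
x = 352.50 + 2 × 765.00/3 ≈ 863; y = 0.00 + 2 × 1020.00/3 ≈ 680.

x = 863 px, y = 680 px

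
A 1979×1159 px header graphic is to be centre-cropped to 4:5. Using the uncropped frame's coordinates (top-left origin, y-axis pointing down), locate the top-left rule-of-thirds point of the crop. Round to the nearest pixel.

x = 835 px, y = 386 px

1979/1159 > 4/5, so the 4:5 crop keeps the full height 1159 and trims width to 1159 × 4/5 = 927.20 px.
Left offset = (1979 − 927.20)/2 = 525.90 px; top offset = 0.
Top-left is one-third across and one-third down within the crop:
x = 525.90 + 1 × 927.20/3 ≈ 835; y = 0.00 + 1 × 1159.00/3 ≈ 386.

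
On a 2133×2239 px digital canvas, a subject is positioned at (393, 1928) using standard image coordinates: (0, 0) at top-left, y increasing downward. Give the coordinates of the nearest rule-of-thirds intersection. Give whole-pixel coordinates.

(711, 1493)

Third lines: x ∈ {711, 1422}, y ∈ {746, 1493}.
393 is closer to x = 711; 1928 is closer to y = 1493.
So the nearest intersection is the lower-left power point.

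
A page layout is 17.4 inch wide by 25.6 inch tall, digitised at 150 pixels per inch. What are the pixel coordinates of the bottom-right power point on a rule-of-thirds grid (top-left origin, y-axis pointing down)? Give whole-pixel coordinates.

(1740, 2560)

In pixels the canvas is 17.4 × 150 = 2610 wide and 25.6 × 150 = 3840 tall.
The bottom-right point is two-thirds across and two-thirds down:
x = 2 × 2610/3 ≈ 1740; y = 2 × 3840/3 ≈ 2560.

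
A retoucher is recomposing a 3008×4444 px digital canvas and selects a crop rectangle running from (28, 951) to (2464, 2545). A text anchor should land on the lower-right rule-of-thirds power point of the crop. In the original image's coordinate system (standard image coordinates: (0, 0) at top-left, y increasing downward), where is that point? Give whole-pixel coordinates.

(1652, 2014)

Crop width = 2464 − 28 = 2436 px; one third is 812.00 px.
Crop height = 2545 − 951 = 1594 px; one third is 531.33 px.
The lower-right point is two-thirds across and two-thirds down within the crop:
x = 28 + 2 × 812.00 ≈ 1652; y = 951 + 2 × 531.33 ≈ 2014.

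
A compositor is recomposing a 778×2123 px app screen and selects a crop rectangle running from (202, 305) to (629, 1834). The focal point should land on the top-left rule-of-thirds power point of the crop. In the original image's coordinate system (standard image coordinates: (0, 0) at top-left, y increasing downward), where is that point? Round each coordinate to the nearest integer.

Crop width = 629 − 202 = 427 px; one third is 142.33 px.
Crop height = 1834 − 305 = 1529 px; one third is 509.67 px.
The top-left point is one-third across and one-third down within the crop:
x = 202 + 1 × 142.33 ≈ 344; y = 305 + 1 × 509.67 ≈ 815.

x = 344 px, y = 815 px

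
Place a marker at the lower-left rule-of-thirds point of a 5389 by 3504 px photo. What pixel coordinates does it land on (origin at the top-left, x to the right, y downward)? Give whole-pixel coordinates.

The lower-left point sits one-third of the way across and two-thirds of the way down.
x = 1 × 5389/3 ≈ 1796; y = 2 × 3504/3 ≈ 2336.

(1796, 2336)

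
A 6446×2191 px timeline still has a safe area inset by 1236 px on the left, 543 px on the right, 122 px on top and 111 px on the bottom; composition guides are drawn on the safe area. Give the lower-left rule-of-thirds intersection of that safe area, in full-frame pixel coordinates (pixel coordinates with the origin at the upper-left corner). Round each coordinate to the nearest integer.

x = 2792 px, y = 1427 px

Content width = 6446 − 1236 − 543 = 4667 px; content height = 2191 − 122 − 111 = 1958 px.
Lower-left is one-third across and two-thirds down within the safe area.
x = 1236 + 1 × 4667/3 = 1236 + 1555.67 ≈ 2792
y = 122 + 2 × 1958/3 = 122 + 1305.33 ≈ 1427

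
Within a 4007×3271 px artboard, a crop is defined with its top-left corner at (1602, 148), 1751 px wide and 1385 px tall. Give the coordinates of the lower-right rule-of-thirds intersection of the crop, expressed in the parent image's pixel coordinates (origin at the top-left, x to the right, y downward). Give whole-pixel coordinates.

One third of the crop width 1751 is 583.67 px.
One third of the crop height 1385 is 461.67 px.
The lower-right point is two-thirds across and two-thirds down within the crop:
x = 1602 + 2 × 583.67 ≈ 2769; y = 148 + 2 × 461.67 ≈ 1071.

x = 2769 px, y = 1071 px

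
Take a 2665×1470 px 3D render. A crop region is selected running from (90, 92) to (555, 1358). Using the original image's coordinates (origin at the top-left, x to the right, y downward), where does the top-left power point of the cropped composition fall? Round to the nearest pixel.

Crop width = 555 − 90 = 465 px; one third is 155.00 px.
Crop height = 1358 − 92 = 1266 px; one third is 422.00 px.
The top-left point is one-third across and one-third down within the crop:
x = 90 + 1 × 155.00 ≈ 245; y = 92 + 1 × 422.00 ≈ 514.

x = 245 px, y = 514 px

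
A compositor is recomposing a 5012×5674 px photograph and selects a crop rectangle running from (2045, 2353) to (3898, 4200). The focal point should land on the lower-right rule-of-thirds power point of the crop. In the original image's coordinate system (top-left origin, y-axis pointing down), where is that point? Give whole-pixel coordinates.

Crop width = 3898 − 2045 = 1853 px; one third is 617.67 px.
Crop height = 4200 − 2353 = 1847 px; one third is 615.67 px.
The lower-right point is two-thirds across and two-thirds down within the crop:
x = 2045 + 2 × 617.67 ≈ 3280; y = 2353 + 2 × 615.67 ≈ 3584.

(3280, 3584)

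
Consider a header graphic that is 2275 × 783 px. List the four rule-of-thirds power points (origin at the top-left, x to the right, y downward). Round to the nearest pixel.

One third of 2275 is 758.33; one third of 783 is 261.
Vertical third lines at x = 758 and x = 1517; horizontal third lines at y = 261 and y = 522.

(758, 261), (1517, 261), (758, 522), (1517, 522)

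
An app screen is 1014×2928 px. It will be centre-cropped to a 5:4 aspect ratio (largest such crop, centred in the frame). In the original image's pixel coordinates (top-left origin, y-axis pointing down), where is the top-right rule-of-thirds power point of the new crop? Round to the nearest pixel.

x = 676 px, y = 1329 px

1014/2928 < 5/4, so the 5:4 crop keeps the full width 1014 and trims height to 1014 × 4/5 = 811.20 px.
Top offset = (2928 − 811.20)/2 = 1058.40 px; left offset = 0.
Top-right is two-thirds across and one-third down within the crop:
x = 0.00 + 2 × 1014.00/3 ≈ 676; y = 1058.40 + 1 × 811.20/3 ≈ 1329.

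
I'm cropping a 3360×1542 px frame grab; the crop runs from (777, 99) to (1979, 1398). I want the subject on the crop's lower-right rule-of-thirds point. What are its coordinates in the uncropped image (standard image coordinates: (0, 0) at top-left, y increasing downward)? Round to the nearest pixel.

Crop width = 1979 − 777 = 1202 px; one third is 400.67 px.
Crop height = 1398 − 99 = 1299 px; one third is 433.00 px.
The lower-right point is two-thirds across and two-thirds down within the crop:
x = 777 + 2 × 400.67 ≈ 1578; y = 99 + 2 × 433.00 ≈ 965.

x = 1578 px, y = 965 px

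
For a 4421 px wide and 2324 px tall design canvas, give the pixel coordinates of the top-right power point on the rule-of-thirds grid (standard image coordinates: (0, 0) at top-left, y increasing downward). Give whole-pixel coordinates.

x = 2947 px, y = 775 px

The top-right point sits two-thirds of the way across and one-third of the way down.
x = 2 × 4421/3 ≈ 2947; y = 1 × 2324/3 ≈ 775.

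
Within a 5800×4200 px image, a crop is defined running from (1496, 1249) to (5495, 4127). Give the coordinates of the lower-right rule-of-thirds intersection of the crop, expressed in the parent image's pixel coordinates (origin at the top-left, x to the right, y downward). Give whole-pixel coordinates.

Crop width = 5495 − 1496 = 3999 px; one third is 1333.00 px.
Crop height = 4127 − 1249 = 2878 px; one third is 959.33 px.
The lower-right point is two-thirds across and two-thirds down within the crop:
x = 1496 + 2 × 1333.00 ≈ 4162; y = 1249 + 2 × 959.33 ≈ 3168.

x = 4162 px, y = 3168 px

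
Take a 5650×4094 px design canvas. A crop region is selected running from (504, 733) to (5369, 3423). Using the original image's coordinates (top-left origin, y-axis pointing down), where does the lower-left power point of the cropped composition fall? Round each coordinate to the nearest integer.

Crop width = 5369 − 504 = 4865 px; one third is 1621.67 px.
Crop height = 3423 − 733 = 2690 px; one third is 896.67 px.
The lower-left point is one-third across and two-thirds down within the crop:
x = 504 + 1 × 1621.67 ≈ 2126; y = 733 + 2 × 896.67 ≈ 2526.

x = 2126 px, y = 2526 px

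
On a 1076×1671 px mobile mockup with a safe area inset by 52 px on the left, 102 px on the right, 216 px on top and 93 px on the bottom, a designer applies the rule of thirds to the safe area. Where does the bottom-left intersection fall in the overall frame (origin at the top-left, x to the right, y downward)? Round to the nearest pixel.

Content width = 1076 − 52 − 102 = 922 px; content height = 1671 − 216 − 93 = 1362 px.
Bottom-left is one-third across and two-thirds down within the safe area.
x = 52 + 1 × 922/3 = 52 + 307.33 ≈ 359
y = 216 + 2 × 1362/3 = 216 + 908.00 ≈ 1124

(359, 1124)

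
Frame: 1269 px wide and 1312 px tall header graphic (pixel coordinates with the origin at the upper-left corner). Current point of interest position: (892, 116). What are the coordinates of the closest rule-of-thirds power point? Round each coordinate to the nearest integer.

Third lines: x ∈ {423, 846}, y ∈ {437, 875}.
892 is closer to x = 846; 116 is closer to y = 437.
So the nearest intersection is the upper-right power point.

x = 846 px, y = 437 px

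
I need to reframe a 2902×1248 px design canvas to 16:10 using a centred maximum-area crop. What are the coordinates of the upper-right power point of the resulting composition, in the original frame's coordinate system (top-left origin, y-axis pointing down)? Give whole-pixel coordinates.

2902/1248 > 16/10, so the 16:10 crop keeps the full height 1248 and trims width to 1248 × 16/10 = 1996.80 px.
Left offset = (2902 − 1996.80)/2 = 452.60 px; top offset = 0.
Upper-right is two-thirds across and one-third down within the crop:
x = 452.60 + 2 × 1996.80/3 ≈ 1784; y = 0.00 + 1 × 1248.00/3 ≈ 416.

x = 1784 px, y = 416 px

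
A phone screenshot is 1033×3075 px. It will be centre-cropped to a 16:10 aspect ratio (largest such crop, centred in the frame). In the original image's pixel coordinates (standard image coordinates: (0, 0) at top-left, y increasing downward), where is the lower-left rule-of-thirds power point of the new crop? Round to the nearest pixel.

(344, 1645)

1033/3075 < 16/10, so the 16:10 crop keeps the full width 1033 and trims height to 1033 × 10/16 = 645.62 px.
Top offset = (3075 − 645.62)/2 = 1214.69 px; left offset = 0.
Lower-left is one-third across and two-thirds down within the crop:
x = 0.00 + 1 × 1033.00/3 ≈ 344; y = 1214.69 + 2 × 645.62/3 ≈ 1645.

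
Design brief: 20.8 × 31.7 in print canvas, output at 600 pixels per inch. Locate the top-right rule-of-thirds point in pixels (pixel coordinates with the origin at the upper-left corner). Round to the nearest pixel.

x = 8320 px, y = 6340 px

In pixels the canvas is 20.8 × 600 = 12480 wide and 31.7 × 600 = 19020 tall.
The top-right point is two-thirds across and one-third down:
x = 2 × 12480/3 ≈ 8320; y = 1 × 19020/3 ≈ 6340.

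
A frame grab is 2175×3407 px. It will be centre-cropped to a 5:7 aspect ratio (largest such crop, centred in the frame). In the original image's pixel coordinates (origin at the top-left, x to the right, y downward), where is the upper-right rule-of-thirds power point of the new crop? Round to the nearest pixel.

(1450, 1196)

2175/3407 < 5/7, so the 5:7 crop keeps the full width 2175 and trims height to 2175 × 7/5 = 3045.00 px.
Top offset = (3407 − 3045.00)/2 = 181.00 px; left offset = 0.
Upper-right is two-thirds across and one-third down within the crop:
x = 0.00 + 2 × 2175.00/3 ≈ 1450; y = 181.00 + 1 × 3045.00/3 ≈ 1196.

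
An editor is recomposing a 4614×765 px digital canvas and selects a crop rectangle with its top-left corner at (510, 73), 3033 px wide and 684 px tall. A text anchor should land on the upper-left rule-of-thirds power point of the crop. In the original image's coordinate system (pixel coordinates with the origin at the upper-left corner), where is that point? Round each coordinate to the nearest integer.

(1521, 301)

One third of the crop width 3033 is 1011.00 px.
One third of the crop height 684 is 228.00 px.
The upper-left point is one-third across and one-third down within the crop:
x = 510 + 1 × 1011.00 ≈ 1521; y = 73 + 1 × 228.00 ≈ 301.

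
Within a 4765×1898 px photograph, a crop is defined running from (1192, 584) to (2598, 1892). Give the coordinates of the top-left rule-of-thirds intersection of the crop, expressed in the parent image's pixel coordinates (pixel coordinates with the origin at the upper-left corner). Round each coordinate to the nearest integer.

x = 1661 px, y = 1020 px

Crop width = 2598 − 1192 = 1406 px; one third is 468.67 px.
Crop height = 1892 − 584 = 1308 px; one third is 436.00 px.
The top-left point is one-third across and one-third down within the crop:
x = 1192 + 1 × 468.67 ≈ 1661; y = 584 + 1 × 436.00 ≈ 1020.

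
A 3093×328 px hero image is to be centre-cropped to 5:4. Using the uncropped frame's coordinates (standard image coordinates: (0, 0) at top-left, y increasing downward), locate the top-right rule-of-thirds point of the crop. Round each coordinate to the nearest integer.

3093/328 > 5/4, so the 5:4 crop keeps the full height 328 and trims width to 328 × 5/4 = 410.00 px.
Left offset = (3093 − 410.00)/2 = 1341.50 px; top offset = 0.
Top-right is two-thirds across and one-third down within the crop:
x = 1341.50 + 2 × 410.00/3 ≈ 1615; y = 0.00 + 1 × 328.00/3 ≈ 109.

x = 1615 px, y = 109 px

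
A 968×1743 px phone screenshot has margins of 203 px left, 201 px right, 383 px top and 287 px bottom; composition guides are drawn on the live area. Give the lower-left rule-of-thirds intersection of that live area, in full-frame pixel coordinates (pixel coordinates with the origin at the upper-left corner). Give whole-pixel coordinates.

Content width = 968 − 203 − 201 = 564 px; content height = 1743 − 383 − 287 = 1073 px.
Lower-left is one-third across and two-thirds down within the live area.
x = 203 + 1 × 564/3 = 203 + 188.00 ≈ 391
y = 383 + 2 × 1073/3 = 383 + 715.33 ≈ 1098

(391, 1098)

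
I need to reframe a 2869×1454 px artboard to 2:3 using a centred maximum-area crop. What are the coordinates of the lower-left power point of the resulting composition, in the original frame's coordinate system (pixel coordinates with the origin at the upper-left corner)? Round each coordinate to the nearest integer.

x = 1273 px, y = 969 px

2869/1454 > 2/3, so the 2:3 crop keeps the full height 1454 and trims width to 1454 × 2/3 = 969.33 px.
Left offset = (2869 − 969.33)/2 = 949.83 px; top offset = 0.
Lower-left is one-third across and two-thirds down within the crop:
x = 949.83 + 1 × 969.33/3 ≈ 1273; y = 0.00 + 2 × 1454.00/3 ≈ 969.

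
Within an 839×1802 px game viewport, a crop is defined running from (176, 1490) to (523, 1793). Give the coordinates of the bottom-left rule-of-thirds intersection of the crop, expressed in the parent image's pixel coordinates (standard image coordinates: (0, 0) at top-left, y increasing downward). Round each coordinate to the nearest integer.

x = 292 px, y = 1692 px

Crop width = 523 − 176 = 347 px; one third is 115.67 px.
Crop height = 1793 − 1490 = 303 px; one third is 101.00 px.
The bottom-left point is one-third across and two-thirds down within the crop:
x = 176 + 1 × 115.67 ≈ 292; y = 1490 + 2 × 101.00 ≈ 1692.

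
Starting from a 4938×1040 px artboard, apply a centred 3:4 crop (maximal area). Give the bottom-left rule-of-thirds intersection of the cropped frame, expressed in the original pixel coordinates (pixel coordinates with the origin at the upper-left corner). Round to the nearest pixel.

4938/1040 > 3/4, so the 3:4 crop keeps the full height 1040 and trims width to 1040 × 3/4 = 780.00 px.
Left offset = (4938 − 780.00)/2 = 2079.00 px; top offset = 0.
Bottom-left is one-third across and two-thirds down within the crop:
x = 2079.00 + 1 × 780.00/3 ≈ 2339; y = 0.00 + 2 × 1040.00/3 ≈ 693.

x = 2339 px, y = 693 px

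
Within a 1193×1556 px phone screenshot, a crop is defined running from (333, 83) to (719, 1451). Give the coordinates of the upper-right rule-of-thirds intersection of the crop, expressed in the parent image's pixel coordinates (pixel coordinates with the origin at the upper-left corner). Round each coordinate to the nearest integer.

x = 590 px, y = 539 px

Crop width = 719 − 333 = 386 px; one third is 128.67 px.
Crop height = 1451 − 83 = 1368 px; one third is 456.00 px.
The upper-right point is two-thirds across and one-third down within the crop:
x = 333 + 2 × 128.67 ≈ 590; y = 83 + 1 × 456.00 ≈ 539.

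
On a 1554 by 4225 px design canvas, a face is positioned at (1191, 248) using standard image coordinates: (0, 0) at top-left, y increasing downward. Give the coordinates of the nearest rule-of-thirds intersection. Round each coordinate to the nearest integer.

Third lines: x ∈ {518, 1036}, y ∈ {1408, 2817}.
1191 is closer to x = 1036; 248 is closer to y = 1408.
So the nearest intersection is the upper-right power point.

x = 1036 px, y = 1408 px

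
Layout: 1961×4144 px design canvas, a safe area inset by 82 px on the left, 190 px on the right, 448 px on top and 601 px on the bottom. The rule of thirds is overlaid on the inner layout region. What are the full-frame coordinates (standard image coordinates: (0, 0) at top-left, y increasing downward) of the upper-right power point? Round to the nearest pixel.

x = 1208 px, y = 1480 px

Content width = 1961 − 82 − 190 = 1689 px; content height = 4144 − 448 − 601 = 3095 px.
Upper-right is two-thirds across and one-third down within the inner layout region.
x = 82 + 2 × 1689/3 = 82 + 1126.00 ≈ 1208
y = 448 + 1 × 3095/3 = 448 + 1031.67 ≈ 1480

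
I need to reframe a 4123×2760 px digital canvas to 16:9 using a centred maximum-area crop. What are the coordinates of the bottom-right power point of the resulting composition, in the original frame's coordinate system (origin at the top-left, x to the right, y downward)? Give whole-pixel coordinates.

4123/2760 < 16/9, so the 16:9 crop keeps the full width 4123 and trims height to 4123 × 9/16 = 2319.19 px.
Top offset = (2760 − 2319.19)/2 = 220.41 px; left offset = 0.
Bottom-right is two-thirds across and two-thirds down within the crop:
x = 0.00 + 2 × 4123.00/3 ≈ 2749; y = 220.41 + 2 × 2319.19/3 ≈ 1767.

(2749, 1767)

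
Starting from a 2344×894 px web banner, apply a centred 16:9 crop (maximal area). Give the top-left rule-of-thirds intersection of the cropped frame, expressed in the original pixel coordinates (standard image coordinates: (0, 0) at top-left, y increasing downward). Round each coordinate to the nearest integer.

2344/894 > 16/9, so the 16:9 crop keeps the full height 894 and trims width to 894 × 16/9 = 1589.33 px.
Left offset = (2344 − 1589.33)/2 = 377.33 px; top offset = 0.
Top-left is one-third across and one-third down within the crop:
x = 377.33 + 1 × 1589.33/3 ≈ 907; y = 0.00 + 1 × 894.00/3 ≈ 298.

(907, 298)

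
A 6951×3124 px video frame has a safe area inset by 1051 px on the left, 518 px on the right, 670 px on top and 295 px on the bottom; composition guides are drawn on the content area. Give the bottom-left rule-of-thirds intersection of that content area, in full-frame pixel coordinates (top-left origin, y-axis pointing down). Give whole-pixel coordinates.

(2845, 2109)

Content width = 6951 − 1051 − 518 = 5382 px; content height = 3124 − 670 − 295 = 2159 px.
Bottom-left is one-third across and two-thirds down within the content area.
x = 1051 + 1 × 5382/3 = 1051 + 1794.00 ≈ 2845
y = 670 + 2 × 2159/3 = 670 + 1439.33 ≈ 2109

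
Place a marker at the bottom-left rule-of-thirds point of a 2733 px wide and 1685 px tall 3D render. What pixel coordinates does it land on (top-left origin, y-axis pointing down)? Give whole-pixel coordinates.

The bottom-left point sits one-third of the way across and two-thirds of the way down.
x = 1 × 2733/3 ≈ 911; y = 2 × 1685/3 ≈ 1123.

x = 911 px, y = 1123 px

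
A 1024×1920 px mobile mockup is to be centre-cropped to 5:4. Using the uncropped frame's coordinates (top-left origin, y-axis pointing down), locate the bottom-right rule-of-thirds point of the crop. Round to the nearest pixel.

1024/1920 < 5/4, so the 5:4 crop keeps the full width 1024 and trims height to 1024 × 4/5 = 819.20 px.
Top offset = (1920 − 819.20)/2 = 550.40 px; left offset = 0.
Bottom-right is two-thirds across and two-thirds down within the crop:
x = 0.00 + 2 × 1024.00/3 ≈ 683; y = 550.40 + 2 × 819.20/3 ≈ 1097.

x = 683 px, y = 1097 px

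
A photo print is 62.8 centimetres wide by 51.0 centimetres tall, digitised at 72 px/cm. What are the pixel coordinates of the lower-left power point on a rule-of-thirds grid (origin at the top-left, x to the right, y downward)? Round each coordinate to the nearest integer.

In pixels the canvas is 62.8 × 72 = 4521.6 wide and 51.0 × 72 = 3672 tall.
The lower-left point is one-third across and two-thirds down:
x = 1 × 4521.6/3 ≈ 1507; y = 2 × 3672/3 ≈ 2448.

(1507, 2448)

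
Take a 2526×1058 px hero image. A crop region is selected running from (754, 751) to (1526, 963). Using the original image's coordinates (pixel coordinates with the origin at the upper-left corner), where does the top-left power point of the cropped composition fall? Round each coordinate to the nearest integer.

(1011, 822)

Crop width = 1526 − 754 = 772 px; one third is 257.33 px.
Crop height = 963 − 751 = 212 px; one third is 70.67 px.
The top-left point is one-third across and one-third down within the crop:
x = 754 + 1 × 257.33 ≈ 1011; y = 751 + 1 × 70.67 ≈ 822.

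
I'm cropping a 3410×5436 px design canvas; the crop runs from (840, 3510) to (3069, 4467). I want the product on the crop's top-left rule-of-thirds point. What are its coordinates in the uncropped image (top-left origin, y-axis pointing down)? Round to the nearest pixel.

x = 1583 px, y = 3829 px

Crop width = 3069 − 840 = 2229 px; one third is 743.00 px.
Crop height = 4467 − 3510 = 957 px; one third is 319.00 px.
The top-left point is one-third across and one-third down within the crop:
x = 840 + 1 × 743.00 ≈ 1583; y = 3510 + 1 × 319.00 ≈ 3829.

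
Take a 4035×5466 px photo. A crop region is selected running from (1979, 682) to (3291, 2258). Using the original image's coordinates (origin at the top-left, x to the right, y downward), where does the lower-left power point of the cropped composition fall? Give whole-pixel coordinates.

(2416, 1733)

Crop width = 3291 − 1979 = 1312 px; one third is 437.33 px.
Crop height = 2258 − 682 = 1576 px; one third is 525.33 px.
The lower-left point is one-third across and two-thirds down within the crop:
x = 1979 + 1 × 437.33 ≈ 2416; y = 682 + 2 × 525.33 ≈ 1733.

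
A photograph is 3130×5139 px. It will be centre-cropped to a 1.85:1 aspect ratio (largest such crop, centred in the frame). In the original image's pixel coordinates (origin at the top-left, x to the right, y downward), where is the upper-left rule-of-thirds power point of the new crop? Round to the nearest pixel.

(1043, 2288)

3130/5139 < 1.85/1, so the 1.85:1 crop keeps the full width 3130 and trims height to 3130 × 1/1.85 = 1691.89 px.
Top offset = (5139 − 1691.89)/2 = 1723.55 px; left offset = 0.
Upper-left is one-third across and one-third down within the crop:
x = 0.00 + 1 × 3130.00/3 ≈ 1043; y = 1723.55 + 1 × 1691.89/3 ≈ 2288.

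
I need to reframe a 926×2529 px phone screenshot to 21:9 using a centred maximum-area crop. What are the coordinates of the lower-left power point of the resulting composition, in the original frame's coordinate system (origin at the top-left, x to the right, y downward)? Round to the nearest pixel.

926/2529 < 21/9, so the 21:9 crop keeps the full width 926 and trims height to 926 × 9/21 = 396.86 px.
Top offset = (2529 − 396.86)/2 = 1066.07 px; left offset = 0.
Lower-left is one-third across and two-thirds down within the crop:
x = 0.00 + 1 × 926.00/3 ≈ 309; y = 1066.07 + 2 × 396.86/3 ≈ 1331.

(309, 1331)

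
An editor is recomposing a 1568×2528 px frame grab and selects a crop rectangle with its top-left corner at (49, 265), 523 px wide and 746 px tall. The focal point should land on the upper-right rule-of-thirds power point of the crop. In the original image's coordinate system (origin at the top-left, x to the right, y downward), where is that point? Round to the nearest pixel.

x = 398 px, y = 514 px

One third of the crop width 523 is 174.33 px.
One third of the crop height 746 is 248.67 px.
The upper-right point is two-thirds across and one-third down within the crop:
x = 49 + 2 × 174.33 ≈ 398; y = 265 + 1 × 248.67 ≈ 514.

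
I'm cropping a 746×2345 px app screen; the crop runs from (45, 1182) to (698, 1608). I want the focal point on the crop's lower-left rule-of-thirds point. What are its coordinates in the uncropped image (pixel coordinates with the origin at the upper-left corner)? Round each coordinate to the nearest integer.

(263, 1466)

Crop width = 698 − 45 = 653 px; one third is 217.67 px.
Crop height = 1608 − 1182 = 426 px; one third is 142.00 px.
The lower-left point is one-third across and two-thirds down within the crop:
x = 45 + 1 × 217.67 ≈ 263; y = 1182 + 2 × 142.00 ≈ 1466.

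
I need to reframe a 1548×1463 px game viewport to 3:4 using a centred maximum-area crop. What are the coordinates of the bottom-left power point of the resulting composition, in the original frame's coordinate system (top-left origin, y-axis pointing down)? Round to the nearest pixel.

1548/1463 > 3/4, so the 3:4 crop keeps the full height 1463 and trims width to 1463 × 3/4 = 1097.25 px.
Left offset = (1548 − 1097.25)/2 = 225.38 px; top offset = 0.
Bottom-left is one-third across and two-thirds down within the crop:
x = 225.38 + 1 × 1097.25/3 ≈ 591; y = 0.00 + 2 × 1463.00/3 ≈ 975.

x = 591 px, y = 975 px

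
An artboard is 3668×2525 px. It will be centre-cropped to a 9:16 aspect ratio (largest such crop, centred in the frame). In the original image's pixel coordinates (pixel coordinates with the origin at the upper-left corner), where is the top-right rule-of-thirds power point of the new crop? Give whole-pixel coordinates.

x = 2071 px, y = 842 px

3668/2525 > 9/16, so the 9:16 crop keeps the full height 2525 and trims width to 2525 × 9/16 = 1420.31 px.
Left offset = (3668 − 1420.31)/2 = 1123.84 px; top offset = 0.
Top-right is two-thirds across and one-third down within the crop:
x = 1123.84 + 2 × 1420.31/3 ≈ 2071; y = 0.00 + 1 × 2525.00/3 ≈ 842.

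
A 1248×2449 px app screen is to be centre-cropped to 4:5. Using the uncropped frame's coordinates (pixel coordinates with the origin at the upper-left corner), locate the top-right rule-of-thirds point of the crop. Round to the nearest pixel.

x = 832 px, y = 965 px

1248/2449 < 4/5, so the 4:5 crop keeps the full width 1248 and trims height to 1248 × 5/4 = 1560.00 px.
Top offset = (2449 − 1560.00)/2 = 444.50 px; left offset = 0.
Top-right is two-thirds across and one-third down within the crop:
x = 0.00 + 2 × 1248.00/3 ≈ 832; y = 444.50 + 1 × 1560.00/3 ≈ 965.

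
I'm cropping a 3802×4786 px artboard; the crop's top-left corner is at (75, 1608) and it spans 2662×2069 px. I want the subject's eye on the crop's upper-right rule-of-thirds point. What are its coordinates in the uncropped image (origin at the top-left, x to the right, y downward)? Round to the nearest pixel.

x = 1850 px, y = 2298 px

One third of the crop width 2662 is 887.33 px.
One third of the crop height 2069 is 689.67 px.
The upper-right point is two-thirds across and one-third down within the crop:
x = 75 + 2 × 887.33 ≈ 1850; y = 1608 + 1 × 689.67 ≈ 2298.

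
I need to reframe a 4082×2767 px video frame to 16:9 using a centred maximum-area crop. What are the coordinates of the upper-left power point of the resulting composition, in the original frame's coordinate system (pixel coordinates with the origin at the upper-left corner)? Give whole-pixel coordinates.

4082/2767 < 16/9, so the 16:9 crop keeps the full width 4082 and trims height to 4082 × 9/16 = 2296.12 px.
Top offset = (2767 − 2296.12)/2 = 235.44 px; left offset = 0.
Upper-left is one-third across and one-third down within the crop:
x = 0.00 + 1 × 4082.00/3 ≈ 1361; y = 235.44 + 1 × 2296.12/3 ≈ 1001.

(1361, 1001)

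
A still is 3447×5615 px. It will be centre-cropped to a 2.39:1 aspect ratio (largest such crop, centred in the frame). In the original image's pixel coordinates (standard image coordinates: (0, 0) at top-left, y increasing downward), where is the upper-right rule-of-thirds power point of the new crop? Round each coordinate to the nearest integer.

3447/5615 < 2.39/1, so the 2.39:1 crop keeps the full width 3447 and trims height to 3447 × 1/2.39 = 1442.26 px.
Top offset = (5615 − 1442.26)/2 = 2086.37 px; left offset = 0.
Upper-right is two-thirds across and one-third down within the crop:
x = 0.00 + 2 × 3447.00/3 ≈ 2298; y = 2086.37 + 1 × 1442.26/3 ≈ 2567.

x = 2298 px, y = 2567 px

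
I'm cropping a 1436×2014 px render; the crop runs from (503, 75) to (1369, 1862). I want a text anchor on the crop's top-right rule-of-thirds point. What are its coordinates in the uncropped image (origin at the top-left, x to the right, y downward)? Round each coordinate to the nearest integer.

x = 1080 px, y = 671 px

Crop width = 1369 − 503 = 866 px; one third is 288.67 px.
Crop height = 1862 − 75 = 1787 px; one third is 595.67 px.
The top-right point is two-thirds across and one-third down within the crop:
x = 503 + 2 × 288.67 ≈ 1080; y = 75 + 1 × 595.67 ≈ 671.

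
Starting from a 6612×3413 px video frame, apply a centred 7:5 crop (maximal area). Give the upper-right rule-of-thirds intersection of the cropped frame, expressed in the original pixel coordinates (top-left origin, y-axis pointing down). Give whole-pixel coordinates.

6612/3413 > 7/5, so the 7:5 crop keeps the full height 3413 and trims width to 3413 × 7/5 = 4778.20 px.
Left offset = (6612 − 4778.20)/2 = 916.90 px; top offset = 0.
Upper-right is two-thirds across and one-third down within the crop:
x = 916.90 + 2 × 4778.20/3 ≈ 4102; y = 0.00 + 1 × 3413.00/3 ≈ 1138.

(4102, 1138)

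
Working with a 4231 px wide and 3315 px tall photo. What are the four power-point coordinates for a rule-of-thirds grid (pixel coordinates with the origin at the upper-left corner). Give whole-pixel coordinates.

(1410, 1105), (2821, 1105), (1410, 2210), (2821, 2210)

One third of 4231 is 1410.33; one third of 3315 is 1105.
Vertical third lines at x = 1410 and x = 2821; horizontal third lines at y = 1105 and y = 2210.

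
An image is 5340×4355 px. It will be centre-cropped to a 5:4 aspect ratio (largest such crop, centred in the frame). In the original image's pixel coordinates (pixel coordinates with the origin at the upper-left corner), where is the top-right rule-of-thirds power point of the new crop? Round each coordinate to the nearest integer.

x = 3560 px, y = 1466 px

5340/4355 < 5/4, so the 5:4 crop keeps the full width 5340 and trims height to 5340 × 4/5 = 4272.00 px.
Top offset = (4355 − 4272.00)/2 = 41.50 px; left offset = 0.
Top-right is two-thirds across and one-third down within the crop:
x = 0.00 + 2 × 5340.00/3 ≈ 3560; y = 41.50 + 1 × 4272.00/3 ≈ 1466.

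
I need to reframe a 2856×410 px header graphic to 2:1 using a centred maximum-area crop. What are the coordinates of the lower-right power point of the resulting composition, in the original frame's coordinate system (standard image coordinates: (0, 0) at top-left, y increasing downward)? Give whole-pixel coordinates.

(1565, 273)

2856/410 > 2/1, so the 2:1 crop keeps the full height 410 and trims width to 410 × 2/1 = 820.00 px.
Left offset = (2856 − 820.00)/2 = 1018.00 px; top offset = 0.
Lower-right is two-thirds across and two-thirds down within the crop:
x = 1018.00 + 2 × 820.00/3 ≈ 1565; y = 0.00 + 2 × 410.00/3 ≈ 273.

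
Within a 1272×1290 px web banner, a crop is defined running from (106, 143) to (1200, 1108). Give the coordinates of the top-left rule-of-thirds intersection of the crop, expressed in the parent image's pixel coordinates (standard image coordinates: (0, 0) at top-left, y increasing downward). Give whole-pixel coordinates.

x = 471 px, y = 465 px

Crop width = 1200 − 106 = 1094 px; one third is 364.67 px.
Crop height = 1108 − 143 = 965 px; one third is 321.67 px.
The top-left point is one-third across and one-third down within the crop:
x = 106 + 1 × 364.67 ≈ 471; y = 143 + 1 × 321.67 ≈ 465.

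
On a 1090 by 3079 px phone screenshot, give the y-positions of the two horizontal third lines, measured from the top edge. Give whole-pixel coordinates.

1026 px and 2053 px

3079 / 3 = 1026.33, so the horizontal lines sit at one and two thirds of 3079.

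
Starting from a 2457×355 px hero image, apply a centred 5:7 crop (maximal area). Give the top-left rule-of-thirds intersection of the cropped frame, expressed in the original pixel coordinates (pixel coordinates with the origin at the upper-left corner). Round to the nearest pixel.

2457/355 > 5/7, so the 5:7 crop keeps the full height 355 and trims width to 355 × 5/7 = 253.57 px.
Left offset = (2457 − 253.57)/2 = 1101.71 px; top offset = 0.
Top-left is one-third across and one-third down within the crop:
x = 1101.71 + 1 × 253.57/3 ≈ 1186; y = 0.00 + 1 × 355.00/3 ≈ 118.

(1186, 118)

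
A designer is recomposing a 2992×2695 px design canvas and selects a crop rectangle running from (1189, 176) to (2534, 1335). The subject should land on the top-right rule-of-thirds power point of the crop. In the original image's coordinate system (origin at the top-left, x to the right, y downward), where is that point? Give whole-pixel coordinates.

Crop width = 2534 − 1189 = 1345 px; one third is 448.33 px.
Crop height = 1335 − 176 = 1159 px; one third is 386.33 px.
The top-right point is two-thirds across and one-third down within the crop:
x = 1189 + 2 × 448.33 ≈ 2086; y = 176 + 1 × 386.33 ≈ 562.

(2086, 562)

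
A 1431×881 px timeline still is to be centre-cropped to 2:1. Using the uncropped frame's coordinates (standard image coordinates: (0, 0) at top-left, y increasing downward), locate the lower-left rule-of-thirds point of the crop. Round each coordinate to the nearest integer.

1431/881 < 2/1, so the 2:1 crop keeps the full width 1431 and trims height to 1431 × 1/2 = 715.50 px.
Top offset = (881 − 715.50)/2 = 82.75 px; left offset = 0.
Lower-left is one-third across and two-thirds down within the crop:
x = 0.00 + 1 × 1431.00/3 ≈ 477; y = 82.75 + 2 × 715.50/3 ≈ 560.

(477, 560)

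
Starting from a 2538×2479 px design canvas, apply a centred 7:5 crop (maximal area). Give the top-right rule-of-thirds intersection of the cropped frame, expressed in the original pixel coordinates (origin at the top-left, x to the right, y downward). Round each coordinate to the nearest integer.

x = 1692 px, y = 937 px

2538/2479 < 7/5, so the 7:5 crop keeps the full width 2538 and trims height to 2538 × 5/7 = 1812.86 px.
Top offset = (2479 − 1812.86)/2 = 333.07 px; left offset = 0.
Top-right is two-thirds across and one-third down within the crop:
x = 0.00 + 2 × 2538.00/3 ≈ 1692; y = 333.07 + 1 × 1812.86/3 ≈ 937.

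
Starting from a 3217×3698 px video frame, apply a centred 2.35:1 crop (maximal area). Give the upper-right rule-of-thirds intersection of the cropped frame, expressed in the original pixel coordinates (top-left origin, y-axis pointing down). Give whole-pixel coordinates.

(2145, 1621)

3217/3698 < 2.35/1, so the 2.35:1 crop keeps the full width 3217 and trims height to 3217 × 1/2.35 = 1368.94 px.
Top offset = (3698 − 1368.94)/2 = 1164.53 px; left offset = 0.
Upper-right is two-thirds across and one-third down within the crop:
x = 0.00 + 2 × 3217.00/3 ≈ 2145; y = 1164.53 + 1 × 1368.94/3 ≈ 1621.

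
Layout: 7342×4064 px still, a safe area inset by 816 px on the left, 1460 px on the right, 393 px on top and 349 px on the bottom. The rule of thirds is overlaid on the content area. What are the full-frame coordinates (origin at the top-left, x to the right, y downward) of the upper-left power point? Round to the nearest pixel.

Content width = 7342 − 816 − 1460 = 5066 px; content height = 4064 − 393 − 349 = 3322 px.
Upper-left is one-third across and one-third down within the content area.
x = 816 + 1 × 5066/3 = 816 + 1688.67 ≈ 2505
y = 393 + 1 × 3322/3 = 393 + 1107.33 ≈ 1500

(2505, 1500)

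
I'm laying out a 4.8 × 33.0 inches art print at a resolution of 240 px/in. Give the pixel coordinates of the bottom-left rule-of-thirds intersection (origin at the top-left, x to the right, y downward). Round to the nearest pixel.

In pixels the canvas is 4.8 × 240 = 1152 wide and 33.0 × 240 = 7920 tall.
The bottom-left point is one-third across and two-thirds down:
x = 1 × 1152/3 ≈ 384; y = 2 × 7920/3 ≈ 5280.

x = 384 px, y = 5280 px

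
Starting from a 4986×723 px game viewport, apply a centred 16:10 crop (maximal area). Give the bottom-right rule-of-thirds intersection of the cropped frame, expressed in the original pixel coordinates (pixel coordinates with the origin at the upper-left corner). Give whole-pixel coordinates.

4986/723 > 16/10, so the 16:10 crop keeps the full height 723 and trims width to 723 × 16/10 = 1156.80 px.
Left offset = (4986 − 1156.80)/2 = 1914.60 px; top offset = 0.
Bottom-right is two-thirds across and two-thirds down within the crop:
x = 1914.60 + 2 × 1156.80/3 ≈ 2686; y = 0.00 + 2 × 723.00/3 ≈ 482.

x = 2686 px, y = 482 px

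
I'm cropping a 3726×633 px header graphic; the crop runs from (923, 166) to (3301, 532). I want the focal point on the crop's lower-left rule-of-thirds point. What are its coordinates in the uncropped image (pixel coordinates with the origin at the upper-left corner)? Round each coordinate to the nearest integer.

Crop width = 3301 − 923 = 2378 px; one third is 792.67 px.
Crop height = 532 − 166 = 366 px; one third is 122.00 px.
The lower-left point is one-third across and two-thirds down within the crop:
x = 923 + 1 × 792.67 ≈ 1716; y = 166 + 2 × 122.00 ≈ 410.

(1716, 410)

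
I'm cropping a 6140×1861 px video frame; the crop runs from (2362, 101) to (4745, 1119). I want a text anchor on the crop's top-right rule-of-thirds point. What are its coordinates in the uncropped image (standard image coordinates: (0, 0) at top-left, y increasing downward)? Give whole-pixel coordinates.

Crop width = 4745 − 2362 = 2383 px; one third is 794.33 px.
Crop height = 1119 − 101 = 1018 px; one third is 339.33 px.
The top-right point is two-thirds across and one-third down within the crop:
x = 2362 + 2 × 794.33 ≈ 3951; y = 101 + 1 × 339.33 ≈ 440.

x = 3951 px, y = 440 px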